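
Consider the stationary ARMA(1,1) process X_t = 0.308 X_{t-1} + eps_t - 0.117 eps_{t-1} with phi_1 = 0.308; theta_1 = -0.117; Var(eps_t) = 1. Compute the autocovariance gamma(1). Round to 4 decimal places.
\gamma(1) = 0.2034

Multiply the model equation by X_{t-k} and take expectations. With theta_0 = psi_0 = 1 and psi_j the MA(infinity) weights, this gives
  gamma(k) - sum_i phi_i gamma(k-i) = c_k,
  c_k = sigma^2 * sum_{j=k..q} theta_j psi_{j-k}   (c_k = 0 for k > q),
using gamma(-m) = gamma(m).
psi-weights needed (psi_j = theta_j + sum_i phi_i psi_{j-i}):
  psi_1 = theta_1 + phi_1 = -0.117 + (0.308) = 0.191
Right-hand sides:
  c_0 = sigma^2 (1 + theta_1 psi_1) = 1 * (1 + (-0.117)(0.191)) = 1 * 0.977653 = 0.977653
  c_1 = sigma^2 theta_1 = 1 * (-0.117) = -0.117
  c_2 = 0
Equations for k = 0 and k = 1 (AR order 1):
  gamma(0) = phi_1 gamma(1) + c_0
  gamma(1) = phi_1 gamma(0) + c_1
Substituting the second into the first: gamma(0) (1 - phi_1^2) = c_0 + phi_1 c_1, so
  gamma(0) = (c_0 + phi_1 c_1) / (1 - phi_1^2) = (0.977653 + (0.308)(-0.117)) / (1 - (0.308)^2) = 0.941617 / 0.905136 = 1.040304.
  gamma(1) = phi_1 gamma(0) + c_1 = (0.308)(1.040304) + (-0.117) = 0.203414.
Therefore gamma(1) = 0.2034 (to 4 decimal places).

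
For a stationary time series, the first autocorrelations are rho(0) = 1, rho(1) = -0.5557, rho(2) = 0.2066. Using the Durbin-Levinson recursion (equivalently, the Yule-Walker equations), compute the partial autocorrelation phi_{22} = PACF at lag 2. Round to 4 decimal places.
\phi_{22} = -0.1479

The PACF at lag k is phi_{kk}, the last component of the solution
to the Yule-Walker system G_k phi = r_k where
  (G_k)_{ij} = rho(|i - j|), (r_k)_i = rho(i), i,j = 1..k.
Equivalently, Durbin-Levinson gives phi_{kk} iteratively:
  phi_{11} = rho(1)
  phi_{kk} = [rho(k) - sum_{j=1..k-1} phi_{k-1,j} rho(k-j)]
            / [1 - sum_{j=1..k-1} phi_{k-1,j} rho(j)],
  phi_{k,j} = phi_{k-1,j} - phi_{kk} phi_{k-1,k-j},  j = 1..k-1.
Step k = 1:
  phi_11 = rho(1) = -0.5557.
Step k = 2:
  phi_22 = [rho(2) - phi_11 rho(1)] / [1 - phi_11 rho(1)] = [0.2066 - (-0.5557)(-0.5557)] / [1 - (-0.5557)(-0.5557)]
         = -0.10220249 / 0.69119751 = -0.1479.
Therefore phi_{22} = -0.1479.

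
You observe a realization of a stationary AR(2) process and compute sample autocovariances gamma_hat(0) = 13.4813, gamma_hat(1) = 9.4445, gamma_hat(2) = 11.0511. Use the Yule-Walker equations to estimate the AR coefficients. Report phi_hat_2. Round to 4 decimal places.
\hat\phi_{2} = 0.6460

The Yule-Walker equations for an AR(p) process read, in matrix form,
  Gamma_p phi = r_p,   with   (Gamma_p)_{ij} = gamma(|i - j|),
                       (r_p)_i = gamma(i),   i,j = 1..p.
Substitute the sample gammas (Toeplitz matrix and right-hand side of size 2):
  Gamma_p = [[13.4813, 9.4445], [9.4445, 13.4813]]
  r_p     = [9.4445, 11.0511]
Written out:
  13.4813 phi_1 + 9.4445 phi_2 = 9.4445
  9.4445 phi_1 + 13.4813 phi_2 = 11.0511
Solve by Cramer's rule:
  det = gamma(0)^2 - gamma(1)^2 = (13.4813)^2 - (9.4445)^2 = 181.74544969 - 89.19858025 = 92.54686944
  phi_hat_1 = [gamma(1) gamma(0) - gamma(1) gamma(2)] / det = [(9.4445)(13.4813) - (9.4445)(11.0511)] / 92.54686944 = 22.9520239 / 92.54686944 = 0.248
  phi_hat_2 = [gamma(0) gamma(2) - gamma(1)^2] / det = [(13.4813)(11.0511) - (9.4445)^2] / 92.54686944 = 59.78461418 / 92.54686944 = 0.646
So phi_hat = [0.2480, 0.6460].
Therefore phi_hat_2 = 0.6460.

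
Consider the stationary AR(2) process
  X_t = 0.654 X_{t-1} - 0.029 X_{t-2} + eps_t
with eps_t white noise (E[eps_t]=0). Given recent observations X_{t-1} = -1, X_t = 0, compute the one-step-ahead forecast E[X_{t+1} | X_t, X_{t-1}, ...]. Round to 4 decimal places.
E[X_{t+1} \mid \mathcal F_t] = 0.0290

For an AR(p) model X_t = c + sum_i phi_i X_{t-i} + eps_t, the
one-step-ahead conditional mean is
  E[X_{t+1} | X_t, ...] = c + sum_i phi_i X_{t+1-i}.
Substitute known values:
  E[X_{t+1} | ...] = (0.654) * (0) + (-0.029) * (-1)
                   = 0.0290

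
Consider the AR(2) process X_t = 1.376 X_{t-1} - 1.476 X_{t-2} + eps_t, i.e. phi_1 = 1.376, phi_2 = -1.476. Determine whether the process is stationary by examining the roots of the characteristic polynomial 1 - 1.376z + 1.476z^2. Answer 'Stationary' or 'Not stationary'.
\text{Not stationary}

The AR(p) characteristic polynomial is P(z) = 1 - 1.376z + 1.476z^2.
Stationarity requires all roots to lie outside the unit circle, i.e. |z| > 1 for every root.
Set 1 + (-1.376) z + (1.476) z^2 = 0, i.e. a z^2 + b z + c = 0 with a = 1.476, b = -1.376, c = 1.
Discriminant D = b^2 - 4ac = (-1.376)^2 - 4*(1.476)*1 = 1.893376 - (5.904) = -4.010624.
D < 0, so the roots are the complex-conjugate pair z = (-b +/- i sqrt(-D)) / (2a) = 0.4661 +/- 0.6784i.
For a conjugate pair |z|^2 = z * conj(z) = (product of roots) = c/a = 1/(1.476) = 0.677507, so |z| = sqrt(0.677507) = 0.8231 for both roots.
Moduli of all roots: 0.8231, 0.8231.
All moduli strictly greater than 1? No.
Verdict: Not stationary.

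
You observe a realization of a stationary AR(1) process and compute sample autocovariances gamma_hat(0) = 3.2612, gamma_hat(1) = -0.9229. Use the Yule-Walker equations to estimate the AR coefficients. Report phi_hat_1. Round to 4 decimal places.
\hat\phi_{1} = -0.2830

The Yule-Walker equations for an AR(p) process read, in matrix form,
  Gamma_p phi = r_p,   with   (Gamma_p)_{ij} = gamma(|i - j|),
                       (r_p)_i = gamma(i),   i,j = 1..p.
Substitute the sample gammas (Toeplitz matrix and right-hand side of size 1):
  Gamma_p = [[3.2612]]
  r_p     = [-0.9229]
With p = 1 this is the single equation gamma(0) phi_1 = gamma(1):
  phi_hat_1 = gamma(1) / gamma(0) = -0.9229 / 3.2612 = -0.2830.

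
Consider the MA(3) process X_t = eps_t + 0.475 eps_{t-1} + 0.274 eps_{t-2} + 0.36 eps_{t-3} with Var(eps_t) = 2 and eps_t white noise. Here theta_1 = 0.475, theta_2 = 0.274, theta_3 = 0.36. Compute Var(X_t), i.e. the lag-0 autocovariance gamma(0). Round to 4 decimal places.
\gamma(0) = 2.8606

For an MA(q) process X_t = eps_t + sum_i theta_i eps_{t-i} with
Var(eps_t) = sigma^2, the variance is
  gamma(0) = sigma^2 * (1 + sum_i theta_i^2).
  sum_i theta_i^2 = (0.475)^2 + (0.274)^2 + (0.36)^2 = 0.225625 + 0.075076 + 0.1296 = 0.430301.
  gamma(0) = 2 * (1 + 0.430301) = 2 * 1.430301 = 2.860602, which rounds to 2.8606.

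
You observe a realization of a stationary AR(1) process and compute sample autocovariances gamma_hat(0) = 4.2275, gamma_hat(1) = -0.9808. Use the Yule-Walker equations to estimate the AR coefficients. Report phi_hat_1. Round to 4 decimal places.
\hat\phi_{1} = -0.2320

The Yule-Walker equations for an AR(p) process read, in matrix form,
  Gamma_p phi = r_p,   with   (Gamma_p)_{ij} = gamma(|i - j|),
                       (r_p)_i = gamma(i),   i,j = 1..p.
Substitute the sample gammas (Toeplitz matrix and right-hand side of size 1):
  Gamma_p = [[4.2275]]
  r_p     = [-0.9808]
With p = 1 this is the single equation gamma(0) phi_1 = gamma(1):
  phi_hat_1 = gamma(1) / gamma(0) = -0.9808 / 4.2275 = -0.2320.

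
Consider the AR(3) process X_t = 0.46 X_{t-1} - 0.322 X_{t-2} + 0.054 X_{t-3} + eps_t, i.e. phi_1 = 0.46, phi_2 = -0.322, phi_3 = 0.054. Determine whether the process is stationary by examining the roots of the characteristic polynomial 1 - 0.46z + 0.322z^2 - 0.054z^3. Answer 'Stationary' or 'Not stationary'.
\text{Stationary}

The AR(p) characteristic polynomial is P(z) = 1 - 0.46z + 0.322z^2 - 0.054z^3.
Stationarity requires all roots to lie outside the unit circle, i.e. |z| > 1 for every root.
Degree 3: look for a simple real root z0 first, then factor out (1 - z/z0) and solve the remaining quadratic.
Testing z0 = 5: P(5) = 1 + (-0.46)(5) + (0.322)(5)^2 + (-0.054)(5)^3
  = 1 + (-2.3) + (8.05) + (-6.75) = 0.  So z_0 = 5 is a root, |z_0| = 5.
Divide out the factor (1 - 0.2 z) = (1 - z/z0) (since 1/z0 = 0.2):
  P(z) = (1 - 0.2 z)(1 + (-0.26) z + (0.27) z^2)
  [check: z-coef -0.26 - (0.2) = -0.46; z^2-coef 0.27 - (0.2)(-0.26) = 0.322; z^3-coef -(0.2)(0.27) = -0.054.]
Remaining roots from the quadratic factor 1 + (-0.26) z + (0.27) z^2:
  Set 1 + (-0.26) z + (0.27) z^2 = 0, i.e. a z^2 + b z + c = 0 with a = 0.27, b = -0.26, c = 1.
  Discriminant D = b^2 - 4ac = (-0.26)^2 - 4*(0.27)*1 = 0.0676 - (1.08) = -1.0124.
  D < 0, so the roots are the complex-conjugate pair z = (-b +/- i sqrt(-D)) / (2a) = 0.4815 +/- 1.8633i.
  For a conjugate pair |z|^2 = z * conj(z) = (product of roots) = c/a = 1/(0.27) = 3.703704, so |z| = sqrt(3.703704) = 1.9245 for both roots.
Moduli of all roots: 5.0000, 1.9245, 1.9245.
All moduli strictly greater than 1? Yes.
Verdict: Stationary.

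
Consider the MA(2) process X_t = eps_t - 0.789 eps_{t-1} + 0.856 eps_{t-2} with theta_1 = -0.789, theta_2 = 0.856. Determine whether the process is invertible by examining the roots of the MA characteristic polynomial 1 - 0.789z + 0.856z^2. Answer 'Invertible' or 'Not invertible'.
\text{Invertible}

The MA(q) characteristic polynomial is P(z) = 1 - 0.789z + 0.856z^2.
Invertibility requires all roots to lie outside the unit circle, i.e. |z| > 1 for every root.
Set 1 + (-0.789) z + (0.856) z^2 = 0, i.e. a z^2 + b z + c = 0 with a = 0.856, b = -0.789, c = 1.
Discriminant D = b^2 - 4ac = (-0.789)^2 - 4*(0.856)*1 = 0.622521 - (3.424) = -2.801479.
D < 0, so the roots are the complex-conjugate pair z = (-b +/- i sqrt(-D)) / (2a) = 0.4609 +/- 0.9777i.
For a conjugate pair |z|^2 = z * conj(z) = (product of roots) = c/a = 1/(0.856) = 1.168224, so |z| = sqrt(1.168224) = 1.0808 for both roots.
Moduli of all roots: 1.0808, 1.0808.
All moduli strictly greater than 1? Yes.
Verdict: Invertible.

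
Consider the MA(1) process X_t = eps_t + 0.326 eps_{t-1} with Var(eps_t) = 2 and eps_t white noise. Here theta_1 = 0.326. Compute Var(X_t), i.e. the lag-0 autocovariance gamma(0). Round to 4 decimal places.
\gamma(0) = 2.2126

For an MA(q) process X_t = eps_t + sum_i theta_i eps_{t-i} with
Var(eps_t) = sigma^2, the variance is
  gamma(0) = sigma^2 * (1 + sum_i theta_i^2).
  sum_i theta_i^2 = (0.326)^2 = 0.106276.
  gamma(0) = 2 * (1 + 0.106276) = 2 * 1.106276 = 2.212552, which rounds to 2.2126.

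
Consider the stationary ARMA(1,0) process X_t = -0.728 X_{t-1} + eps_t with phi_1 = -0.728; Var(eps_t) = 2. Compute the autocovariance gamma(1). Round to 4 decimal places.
\gamma(1) = -3.0978

Multiply the model equation by X_{t-k} and take expectations. With theta_0 = psi_0 = 1 and psi_j the MA(infinity) weights, this gives
  gamma(k) - sum_i phi_i gamma(k-i) = c_k,
  c_k = sigma^2 * sum_{j=k..q} theta_j psi_{j-k}   (c_k = 0 for k > q),
using gamma(-m) = gamma(m).
Pure AR (q = 0): c_0 = sigma^2 = 2, c_k = 0 for k >= 1.
Equations for k = 0 and k = 1 (AR order 1):
  gamma(0) = phi_1 gamma(1) + c_0
  gamma(1) = phi_1 gamma(0) + c_1
Substituting the second into the first: gamma(0) (1 - phi_1^2) = c_0 + phi_1 c_1, so
  gamma(0) = c_0 / (1 - phi_1^2) = 2 / (1 - (-0.728)^2) = 2 / 0.470016 = 4.255174.
  gamma(1) = phi_1 gamma(0) = (-0.728)(4.255174) = -3.097767.
Therefore gamma(1) = -3.0978 (to 4 decimal places).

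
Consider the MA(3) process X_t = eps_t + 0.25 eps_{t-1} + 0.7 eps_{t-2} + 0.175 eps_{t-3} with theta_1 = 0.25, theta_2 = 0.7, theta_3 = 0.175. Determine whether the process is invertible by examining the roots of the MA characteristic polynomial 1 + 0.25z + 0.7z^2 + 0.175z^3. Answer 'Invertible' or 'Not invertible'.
\text{Invertible}

The MA(q) characteristic polynomial is P(z) = 1 + 0.25z + 0.7z^2 + 0.175z^3.
Invertibility requires all roots to lie outside the unit circle, i.e. |z| > 1 for every root.
Degree 3: look for a simple real root z0 first, then factor out (1 - z/z0) and solve the remaining quadratic.
Testing z0 = -4: P(-4) = 1 + (0.25)(-4) + (0.7)(-4)^2 + (0.175)(-4)^3
  = 1 + (-1) + (11.2) + (-11.2) = 0.  So z_0 = -4 is a root, |z_0| = 4.
Divide out the factor (1 + 0.25 z) = (1 - z/z0) (since 1/z0 = -0.25):
  P(z) = (1 + 0.25 z)(1 + (0) z + (0.7) z^2)
  [check: z-coef 0 - (-0.25) = 0.25; z^2-coef 0.7 - (-0.25)(0) = 0.7; z^3-coef -(-0.25)(0.7) = 0.175.]
Remaining roots from the quadratic factor 1 + (0) z + (0.7) z^2:
  Set 1 + (0) z + (0.7) z^2 = 0, i.e. a z^2 + b z + c = 0 with a = 0.7, b = 0, c = 1.
  Discriminant D = b^2 - 4ac = (0)^2 - 4*(0.7)*1 = 0 - (2.8) = -2.8.
  D < 0, so the roots are the complex-conjugate pair z = (-b +/- i sqrt(-D)) / (2a) = 0 +/- 1.1952i.
  For a conjugate pair |z|^2 = z * conj(z) = (product of roots) = c/a = 1/(0.7) = 1.428571, so |z| = sqrt(1.428571) = 1.1952 for both roots.
Moduli of all roots: 4.0000, 1.1952, 1.1952.
All moduli strictly greater than 1? Yes.
Verdict: Invertible.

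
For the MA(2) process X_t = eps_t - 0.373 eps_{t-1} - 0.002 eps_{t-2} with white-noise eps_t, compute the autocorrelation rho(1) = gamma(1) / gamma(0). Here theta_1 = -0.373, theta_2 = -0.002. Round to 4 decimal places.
\rho(1) = -0.3268

For an MA(q) process with theta_0 = 1, the autocovariance is
  gamma(k) = sigma^2 * sum_{i=0..q-k} theta_i * theta_{i+k},
and rho(k) = gamma(k) / gamma(0). Sigma^2 cancels.
  numerator   = (1)*(-0.373) + (-0.373)*(-0.002) = -0.372254.
  denominator = (1)^2 + (-0.373)^2 + (-0.002)^2 = 1.139133.
  rho(1) = -0.372254 / 1.139133 = -0.3268.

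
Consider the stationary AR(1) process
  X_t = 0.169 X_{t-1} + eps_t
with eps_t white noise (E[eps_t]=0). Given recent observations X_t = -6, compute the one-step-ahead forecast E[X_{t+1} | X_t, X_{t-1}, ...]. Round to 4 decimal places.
E[X_{t+1} \mid \mathcal F_t] = -1.0140

For an AR(p) model X_t = c + sum_i phi_i X_{t-i} + eps_t, the
one-step-ahead conditional mean is
  E[X_{t+1} | X_t, ...] = c + sum_i phi_i X_{t+1-i}.
Substitute known values:
  E[X_{t+1} | ...] = (0.169) * (-6)
                   = -1.0140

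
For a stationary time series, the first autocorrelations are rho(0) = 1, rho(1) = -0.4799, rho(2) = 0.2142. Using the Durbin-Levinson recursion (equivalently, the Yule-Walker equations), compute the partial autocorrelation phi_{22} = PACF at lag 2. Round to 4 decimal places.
\phi_{22} = -0.0209

The PACF at lag k is phi_{kk}, the last component of the solution
to the Yule-Walker system G_k phi = r_k where
  (G_k)_{ij} = rho(|i - j|), (r_k)_i = rho(i), i,j = 1..k.
Equivalently, Durbin-Levinson gives phi_{kk} iteratively:
  phi_{11} = rho(1)
  phi_{kk} = [rho(k) - sum_{j=1..k-1} phi_{k-1,j} rho(k-j)]
            / [1 - sum_{j=1..k-1} phi_{k-1,j} rho(j)],
  phi_{k,j} = phi_{k-1,j} - phi_{kk} phi_{k-1,k-j},  j = 1..k-1.
Step k = 1:
  phi_11 = rho(1) = -0.4799.
Step k = 2:
  phi_22 = [rho(2) - phi_11 rho(1)] / [1 - phi_11 rho(1)] = [0.2142 - (-0.4799)(-0.4799)] / [1 - (-0.4799)(-0.4799)]
         = -0.01610401 / 0.76969599 = -0.0209.
Therefore phi_{22} = -0.0209.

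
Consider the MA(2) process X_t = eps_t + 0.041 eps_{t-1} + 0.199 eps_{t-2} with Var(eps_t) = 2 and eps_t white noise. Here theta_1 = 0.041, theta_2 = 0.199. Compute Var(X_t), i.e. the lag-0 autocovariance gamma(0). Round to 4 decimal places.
\gamma(0) = 2.0826

For an MA(q) process X_t = eps_t + sum_i theta_i eps_{t-i} with
Var(eps_t) = sigma^2, the variance is
  gamma(0) = sigma^2 * (1 + sum_i theta_i^2).
  sum_i theta_i^2 = (0.041)^2 + (0.199)^2 = 0.001681 + 0.039601 = 0.041282.
  gamma(0) = 2 * (1 + 0.041282) = 2 * 1.041282 = 2.082564, which rounds to 2.0826.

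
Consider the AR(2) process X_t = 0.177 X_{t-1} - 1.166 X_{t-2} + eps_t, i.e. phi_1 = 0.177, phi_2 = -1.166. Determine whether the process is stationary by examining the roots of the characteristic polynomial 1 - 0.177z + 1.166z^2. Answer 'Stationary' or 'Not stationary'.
\text{Not stationary}

The AR(p) characteristic polynomial is P(z) = 1 - 0.177z + 1.166z^2.
Stationarity requires all roots to lie outside the unit circle, i.e. |z| > 1 for every root.
Set 1 + (-0.177) z + (1.166) z^2 = 0, i.e. a z^2 + b z + c = 0 with a = 1.166, b = -0.177, c = 1.
Discriminant D = b^2 - 4ac = (-0.177)^2 - 4*(1.166)*1 = 0.031329 - (4.664) = -4.632671.
D < 0, so the roots are the complex-conjugate pair z = (-b +/- i sqrt(-D)) / (2a) = 0.0759 +/- 0.923i.
For a conjugate pair |z|^2 = z * conj(z) = (product of roots) = c/a = 1/(1.166) = 0.857633, so |z| = sqrt(0.857633) = 0.9261 for both roots.
Moduli of all roots: 0.9261, 0.9261.
All moduli strictly greater than 1? No.
Verdict: Not stationary.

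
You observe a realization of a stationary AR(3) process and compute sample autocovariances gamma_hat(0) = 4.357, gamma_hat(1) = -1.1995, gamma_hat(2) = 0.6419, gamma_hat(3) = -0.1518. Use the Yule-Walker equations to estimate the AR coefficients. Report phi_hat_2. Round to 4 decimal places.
\hat\phi_{2} = 0.0840

The Yule-Walker equations for an AR(p) process read, in matrix form,
  Gamma_p phi = r_p,   with   (Gamma_p)_{ij} = gamma(|i - j|),
                       (r_p)_i = gamma(i),   i,j = 1..p.
Substitute the sample gammas (Toeplitz matrix and right-hand side of size 3):
  Gamma_p = [[4.357, -1.1995, 0.6419], [-1.1995, 4.357, -1.1995], [0.6419, -1.1995, 4.357]]
  r_p     = [-1.1995, 0.6419, -0.1518]
Written out (R1..R3):
  (R1) 4.357 phi_1 - 1.1995 phi_2 + 0.6419 phi_3 = -1.1995
  (R2) -1.1995 phi_1 + 4.357 phi_2 - 1.1995 phi_3 = 0.6419
  (R3) 0.6419 phi_1 - 1.1995 phi_2 + 4.357 phi_3 = -0.1518
Gaussian elimination:
  R2 <- R2 - (-1.1995/4.357) R1 = R2 - (-0.275304) R1:  4.026773 phi_2 - 1.022782 phi_3 = 0.311673
  R3 <- R3 - (0.6419/4.357) R1 = R3 - (0.147326) R1:  -1.022782 phi_2 + 4.262431 phi_3 = 0.024918
  R3 <- R3 - (-1.022782/4.026773) R2 = R3 - (-0.253996) R2:  4.002649 phi_3 = 0.104081
Back-substitution:
  phi_hat_3 = 0.104081 / 4.002649 = 0.026003
  phi_hat_2 = (0.311673 - (-1.022782)(0.026003)) / 4.026773 = 0.084005
  phi_hat_1 = (-1.1995 - (-1.1995)(0.084005) - (0.6419)(0.026003)) / 4.357 = -0.256008
So phi_hat = [-0.2560, 0.0840, 0.0260].
Therefore phi_hat_2 = 0.0840.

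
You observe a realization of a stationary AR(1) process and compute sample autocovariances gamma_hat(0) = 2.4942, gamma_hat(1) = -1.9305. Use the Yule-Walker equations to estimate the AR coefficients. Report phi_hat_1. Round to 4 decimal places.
\hat\phi_{1} = -0.7740

The Yule-Walker equations for an AR(p) process read, in matrix form,
  Gamma_p phi = r_p,   with   (Gamma_p)_{ij} = gamma(|i - j|),
                       (r_p)_i = gamma(i),   i,j = 1..p.
Substitute the sample gammas (Toeplitz matrix and right-hand side of size 1):
  Gamma_p = [[2.4942]]
  r_p     = [-1.9305]
With p = 1 this is the single equation gamma(0) phi_1 = gamma(1):
  phi_hat_1 = gamma(1) / gamma(0) = -1.9305 / 2.4942 = -0.7740.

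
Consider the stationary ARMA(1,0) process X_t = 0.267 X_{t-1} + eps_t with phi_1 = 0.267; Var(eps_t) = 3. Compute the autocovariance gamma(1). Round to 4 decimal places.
\gamma(1) = 0.8625

Multiply the model equation by X_{t-k} and take expectations. With theta_0 = psi_0 = 1 and psi_j the MA(infinity) weights, this gives
  gamma(k) - sum_i phi_i gamma(k-i) = c_k,
  c_k = sigma^2 * sum_{j=k..q} theta_j psi_{j-k}   (c_k = 0 for k > q),
using gamma(-m) = gamma(m).
Pure AR (q = 0): c_0 = sigma^2 = 3, c_k = 0 for k >= 1.
Equations for k = 0 and k = 1 (AR order 1):
  gamma(0) = phi_1 gamma(1) + c_0
  gamma(1) = phi_1 gamma(0) + c_1
Substituting the second into the first: gamma(0) (1 - phi_1^2) = c_0 + phi_1 c_1, so
  gamma(0) = c_0 / (1 - phi_1^2) = 3 / (1 - (0.267)^2) = 3 / 0.928711 = 3.230284.
  gamma(1) = phi_1 gamma(0) = (0.267)(3.230284) = 0.862486.
Therefore gamma(1) = 0.8625 (to 4 decimal places).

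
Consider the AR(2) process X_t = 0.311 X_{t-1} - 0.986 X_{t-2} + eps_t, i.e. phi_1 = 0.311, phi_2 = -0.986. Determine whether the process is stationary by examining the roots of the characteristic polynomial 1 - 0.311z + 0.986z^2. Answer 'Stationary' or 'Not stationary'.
\text{Stationary}

The AR(p) characteristic polynomial is P(z) = 1 - 0.311z + 0.986z^2.
Stationarity requires all roots to lie outside the unit circle, i.e. |z| > 1 for every root.
Set 1 + (-0.311) z + (0.986) z^2 = 0, i.e. a z^2 + b z + c = 0 with a = 0.986, b = -0.311, c = 1.
Discriminant D = b^2 - 4ac = (-0.311)^2 - 4*(0.986)*1 = 0.096721 - (3.944) = -3.847279.
D < 0, so the roots are the complex-conjugate pair z = (-b +/- i sqrt(-D)) / (2a) = 0.1577 +/- 0.9946i.
For a conjugate pair |z|^2 = z * conj(z) = (product of roots) = c/a = 1/(0.986) = 1.014199, so |z| = sqrt(1.014199) = 1.0071 for both roots.
Moduli of all roots: 1.0071, 1.0071.
All moduli strictly greater than 1? Yes.
Verdict: Stationary.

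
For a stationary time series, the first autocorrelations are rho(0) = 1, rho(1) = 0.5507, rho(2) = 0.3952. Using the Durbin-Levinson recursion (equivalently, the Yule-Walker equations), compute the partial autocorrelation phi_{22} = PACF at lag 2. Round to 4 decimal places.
\phi_{22} = 0.1319

The PACF at lag k is phi_{kk}, the last component of the solution
to the Yule-Walker system G_k phi = r_k where
  (G_k)_{ij} = rho(|i - j|), (r_k)_i = rho(i), i,j = 1..k.
Equivalently, Durbin-Levinson gives phi_{kk} iteratively:
  phi_{11} = rho(1)
  phi_{kk} = [rho(k) - sum_{j=1..k-1} phi_{k-1,j} rho(k-j)]
            / [1 - sum_{j=1..k-1} phi_{k-1,j} rho(j)],
  phi_{k,j} = phi_{k-1,j} - phi_{kk} phi_{k-1,k-j},  j = 1..k-1.
Step k = 1:
  phi_11 = rho(1) = 0.5507.
Step k = 2:
  phi_22 = [rho(2) - phi_11 rho(1)] / [1 - phi_11 rho(1)] = [0.3952 - (0.5507)(0.5507)] / [1 - (0.5507)(0.5507)]
         = 0.09192951 / 0.69672951 = 0.1319.
Therefore phi_{22} = 0.1319.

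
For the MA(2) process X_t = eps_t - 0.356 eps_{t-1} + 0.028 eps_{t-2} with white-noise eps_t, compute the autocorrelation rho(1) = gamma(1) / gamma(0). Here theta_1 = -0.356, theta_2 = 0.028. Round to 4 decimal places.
\rho(1) = -0.3246

For an MA(q) process with theta_0 = 1, the autocovariance is
  gamma(k) = sigma^2 * sum_{i=0..q-k} theta_i * theta_{i+k},
and rho(k) = gamma(k) / gamma(0). Sigma^2 cancels.
  numerator   = (1)*(-0.356) + (-0.356)*(0.028) = -0.365968.
  denominator = (1)^2 + (-0.356)^2 + (0.028)^2 = 1.12752.
  rho(1) = -0.365968 / 1.12752 = -0.3246.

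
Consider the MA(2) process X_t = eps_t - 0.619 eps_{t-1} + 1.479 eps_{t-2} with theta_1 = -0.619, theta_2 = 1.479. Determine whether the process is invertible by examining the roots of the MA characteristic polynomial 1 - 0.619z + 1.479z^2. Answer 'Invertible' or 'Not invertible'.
\text{Not invertible}

The MA(q) characteristic polynomial is P(z) = 1 - 0.619z + 1.479z^2.
Invertibility requires all roots to lie outside the unit circle, i.e. |z| > 1 for every root.
Set 1 + (-0.619) z + (1.479) z^2 = 0, i.e. a z^2 + b z + c = 0 with a = 1.479, b = -0.619, c = 1.
Discriminant D = b^2 - 4ac = (-0.619)^2 - 4*(1.479)*1 = 0.383161 - (5.916) = -5.532839.
D < 0, so the roots are the complex-conjugate pair z = (-b +/- i sqrt(-D)) / (2a) = 0.2093 +/- 0.7952i.
For a conjugate pair |z|^2 = z * conj(z) = (product of roots) = c/a = 1/(1.479) = 0.676133, so |z| = sqrt(0.676133) = 0.8223 for both roots.
Moduli of all roots: 0.8223, 0.8223.
All moduli strictly greater than 1? No.
Verdict: Not invertible.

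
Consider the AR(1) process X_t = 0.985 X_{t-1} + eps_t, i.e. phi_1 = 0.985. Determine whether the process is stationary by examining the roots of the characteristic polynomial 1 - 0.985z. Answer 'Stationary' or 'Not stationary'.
\text{Stationary}

The AR(p) characteristic polynomial is P(z) = 1 - 0.985z.
Stationarity requires all roots to lie outside the unit circle, i.e. |z| > 1 for every root.
This is linear in z: 1 + (-0.985) z = 0  =>  z = -1/(-0.985) = 1.015228,  |z| = 1.015228.
Moduli of all roots: 1.0152.
All moduli strictly greater than 1? Yes.
Verdict: Stationary.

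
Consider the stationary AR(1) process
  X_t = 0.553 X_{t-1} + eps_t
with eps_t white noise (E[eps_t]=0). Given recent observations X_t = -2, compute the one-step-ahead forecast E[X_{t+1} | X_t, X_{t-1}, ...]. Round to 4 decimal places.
E[X_{t+1} \mid \mathcal F_t] = -1.1060

For an AR(p) model X_t = c + sum_i phi_i X_{t-i} + eps_t, the
one-step-ahead conditional mean is
  E[X_{t+1} | X_t, ...] = c + sum_i phi_i X_{t+1-i}.
Substitute known values:
  E[X_{t+1} | ...] = (0.553) * (-2)
                   = -1.1060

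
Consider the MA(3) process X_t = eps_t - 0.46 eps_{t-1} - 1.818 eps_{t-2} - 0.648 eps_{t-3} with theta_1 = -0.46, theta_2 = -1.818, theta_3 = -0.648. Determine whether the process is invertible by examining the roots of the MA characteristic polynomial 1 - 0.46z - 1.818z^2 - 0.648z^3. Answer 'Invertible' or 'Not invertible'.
\text{Not invertible}

The MA(q) characteristic polynomial is P(z) = 1 - 0.46z - 1.818z^2 - 0.648z^3.
Invertibility requires all roots to lie outside the unit circle, i.e. |z| > 1 for every root.
Degree 3: look for a simple real root z0 first, then factor out (1 - z/z0) and solve the remaining quadratic.
Testing z0 = -1.25: P(-1.25) = 1 + (-0.46)(-1.25) + (-1.818)(-1.25)^2 + (-0.648)(-1.25)^3
  = 1 + (0.575) + (-2.840625) + (1.265625) = 0.  So z_0 = -1.25 is a root, |z_0| = 1.25.
Divide out the factor (1 + 0.8 z) = (1 - z/z0) (since 1/z0 = -0.8):
  P(z) = (1 + 0.8 z)(1 + (-1.26) z + (-0.81) z^2)
  [check: z-coef -1.26 - (-0.8) = -0.46; z^2-coef -0.81 - (-0.8)(-1.26) = -1.818; z^3-coef -(-0.8)(-0.81) = -0.648.]
Remaining roots from the quadratic factor 1 + (-1.26) z + (-0.81) z^2:
  Set 1 + (-1.26) z + (-0.81) z^2 = 0, i.e. a z^2 + b z + c = 0 with a = -0.81, b = -1.26, c = 1.
  Discriminant D = b^2 - 4ac = (-1.26)^2 - 4*(-0.81)*1 = 1.5876 - (-3.24) = 4.8276.
  D >= 0, so the roots are real: z = (-b +/- sqrt(D)) / (2a) = (1.26 +/- 2.19718) / (-1.62).
    z_1 = (1.26 + 2.19718) / (-1.62) = -2.1341,   |z_1| = 2.1341.
    z_2 = (1.26 - 2.19718) / (-1.62) = 0.5785,   |z_2| = 0.5785.
Moduli of all roots: 1.2500, 2.1341, 0.5785.
All moduli strictly greater than 1? No.
Verdict: Not invertible.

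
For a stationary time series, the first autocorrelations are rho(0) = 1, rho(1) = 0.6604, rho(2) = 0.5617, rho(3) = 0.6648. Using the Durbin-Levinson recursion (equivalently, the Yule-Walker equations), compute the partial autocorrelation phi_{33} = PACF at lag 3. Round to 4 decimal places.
\phi_{33} = 0.4280

The PACF at lag k is phi_{kk}, the last component of the solution
to the Yule-Walker system G_k phi = r_k where
  (G_k)_{ij} = rho(|i - j|), (r_k)_i = rho(i), i,j = 1..k.
Equivalently, Durbin-Levinson gives phi_{kk} iteratively:
  phi_{11} = rho(1)
  phi_{kk} = [rho(k) - sum_{j=1..k-1} phi_{k-1,j} rho(k-j)]
            / [1 - sum_{j=1..k-1} phi_{k-1,j} rho(j)],
  phi_{k,j} = phi_{k-1,j} - phi_{kk} phi_{k-1,k-j},  j = 1..k-1.
Step k = 1:
  phi_11 = rho(1) = 0.6604.
Step k = 2:
  phi_22 = [rho(2) - phi_11 rho(1)] / [1 - phi_11 rho(1)] = [0.5617 - (0.6604)(0.6604)] / [1 - (0.6604)(0.6604)]
         = 0.12557184 / 0.56387184 = 0.222696.
  Update: phi_21 = phi_11 - phi_22 phi_11 = 0.6604 - (0.222696)(0.6604) = 0.513332.
Step k = 3:
  phi_33 = [rho(3) - phi_21 rho(2) - phi_22 rho(1)] / [1 - phi_21 rho(1) - phi_22 rho(2)]
    numerator   = 0.6648 - (0.513332)(0.5617) - (0.222696)(0.6604) = 0.22939331
    denominator = 1 - (0.513332)(0.6604) - (0.222696)(0.5617) = 0.53590753
  phi_33 = 0.22939331 / 0.53590753 = 0.428.
Therefore phi_{33} = 0.4280.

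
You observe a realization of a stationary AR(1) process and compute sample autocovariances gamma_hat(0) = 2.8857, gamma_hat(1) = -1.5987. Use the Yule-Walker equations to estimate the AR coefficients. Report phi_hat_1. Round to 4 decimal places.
\hat\phi_{1} = -0.5540

The Yule-Walker equations for an AR(p) process read, in matrix form,
  Gamma_p phi = r_p,   with   (Gamma_p)_{ij} = gamma(|i - j|),
                       (r_p)_i = gamma(i),   i,j = 1..p.
Substitute the sample gammas (Toeplitz matrix and right-hand side of size 1):
  Gamma_p = [[2.8857]]
  r_p     = [-1.5987]
With p = 1 this is the single equation gamma(0) phi_1 = gamma(1):
  phi_hat_1 = gamma(1) / gamma(0) = -1.5987 / 2.8857 = -0.5540.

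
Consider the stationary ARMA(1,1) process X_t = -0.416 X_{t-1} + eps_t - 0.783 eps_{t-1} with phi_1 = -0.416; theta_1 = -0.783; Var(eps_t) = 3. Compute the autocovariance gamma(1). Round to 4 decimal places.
\gamma(1) = -5.7666

Multiply the model equation by X_{t-k} and take expectations. With theta_0 = psi_0 = 1 and psi_j the MA(infinity) weights, this gives
  gamma(k) - sum_i phi_i gamma(k-i) = c_k,
  c_k = sigma^2 * sum_{j=k..q} theta_j psi_{j-k}   (c_k = 0 for k > q),
using gamma(-m) = gamma(m).
psi-weights needed (psi_j = theta_j + sum_i phi_i psi_{j-i}):
  psi_1 = theta_1 + phi_1 = -0.783 + (-0.416) = -1.199
Right-hand sides:
  c_0 = sigma^2 (1 + theta_1 psi_1) = 3 * (1 + (-0.783)(-1.199)) = 3 * 1.938817 = 5.816451
  c_1 = sigma^2 theta_1 = 3 * (-0.783) = -2.349
  c_2 = 0
Equations for k = 0 and k = 1 (AR order 1):
  gamma(0) = phi_1 gamma(1) + c_0
  gamma(1) = phi_1 gamma(0) + c_1
Substituting the second into the first: gamma(0) (1 - phi_1^2) = c_0 + phi_1 c_1, so
  gamma(0) = (c_0 + phi_1 c_1) / (1 - phi_1^2) = (5.816451 + (-0.416)(-2.349)) / (1 - (-0.416)^2) = 6.793635 / 0.826944 = 8.215351.
  gamma(1) = phi_1 gamma(0) + c_1 = (-0.416)(8.215351) + (-2.349) = -5.766586.
Therefore gamma(1) = -5.7666 (to 4 decimal places).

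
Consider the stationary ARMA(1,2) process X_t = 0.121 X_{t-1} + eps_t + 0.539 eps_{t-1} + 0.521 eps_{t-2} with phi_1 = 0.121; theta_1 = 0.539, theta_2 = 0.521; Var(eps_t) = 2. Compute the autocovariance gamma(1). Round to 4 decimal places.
\gamma(1) = 2.2018

Multiply the model equation by X_{t-k} and take expectations. With theta_0 = psi_0 = 1 and psi_j the MA(infinity) weights, this gives
  gamma(k) - sum_i phi_i gamma(k-i) = c_k,
  c_k = sigma^2 * sum_{j=k..q} theta_j psi_{j-k}   (c_k = 0 for k > q),
using gamma(-m) = gamma(m).
psi-weights needed (psi_j = theta_j + sum_i phi_i psi_{j-i}):
  psi_1 = theta_1 + phi_1 = 0.539 + (0.121) = 0.66
  psi_2 = theta_2 + phi_1 psi_1 = 0.521 + (0.121)(0.66) = 0.60086
Right-hand sides:
  c_0 = sigma^2 (1 + theta_1 psi_1 + theta_2 psi_2) = 2 * (1 + (0.539)(0.66) + (0.521)(0.60086)) = 2 * 1.668788 = 3.337576
  c_1 = sigma^2 (theta_1 + theta_2 psi_1) = 2 * (0.539 + (0.521)(0.66)) = 1.76572
  c_2 = sigma^2 theta_2 = 2 * (0.521) = 1.042
Equations for k = 0 and k = 1 (AR order 1):
  gamma(0) = phi_1 gamma(1) + c_0
  gamma(1) = phi_1 gamma(0) + c_1
Substituting the second into the first: gamma(0) (1 - phi_1^2) = c_0 + phi_1 c_1, so
  gamma(0) = (c_0 + phi_1 c_1) / (1 - phi_1^2) = (3.337576 + (0.121)(1.76572)) / (1 - (0.121)^2) = 3.551228 / 0.985359 = 3.603994.
  gamma(1) = phi_1 gamma(0) + c_1 = (0.121)(3.603994) + (1.76572) = 2.201803.
Therefore gamma(1) = 2.2018 (to 4 decimal places).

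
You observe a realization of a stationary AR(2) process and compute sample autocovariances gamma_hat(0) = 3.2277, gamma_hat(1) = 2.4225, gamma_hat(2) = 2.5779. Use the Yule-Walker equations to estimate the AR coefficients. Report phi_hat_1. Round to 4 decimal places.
\hat\phi_{1} = 0.3460

The Yule-Walker equations for an AR(p) process read, in matrix form,
  Gamma_p phi = r_p,   with   (Gamma_p)_{ij} = gamma(|i - j|),
                       (r_p)_i = gamma(i),   i,j = 1..p.
Substitute the sample gammas (Toeplitz matrix and right-hand side of size 2):
  Gamma_p = [[3.2277, 2.4225], [2.4225, 3.2277]]
  r_p     = [2.4225, 2.5779]
Written out:
  3.2277 phi_1 + 2.4225 phi_2 = 2.4225
  2.4225 phi_1 + 3.2277 phi_2 = 2.5779
Solve by Cramer's rule:
  det = gamma(0)^2 - gamma(1)^2 = (3.2277)^2 - (2.4225)^2 = 10.41804729 - 5.86850625 = 4.54954104
  phi_hat_1 = [gamma(1) gamma(0) - gamma(1) gamma(2)] / det = [(2.4225)(3.2277) - (2.4225)(2.5779)] / 4.54954104 = 1.5741405 / 4.54954104 = 0.346
  phi_hat_2 = [gamma(0) gamma(2) - gamma(1)^2] / det = [(3.2277)(2.5779) - (2.4225)^2] / 4.54954104 = 2.45218158 / 4.54954104 = 0.539
So phi_hat = [0.3460, 0.5390].
Therefore phi_hat_1 = 0.3460.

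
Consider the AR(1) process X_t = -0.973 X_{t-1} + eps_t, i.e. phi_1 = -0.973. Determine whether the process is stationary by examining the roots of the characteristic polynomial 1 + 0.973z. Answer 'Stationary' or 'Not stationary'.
\text{Stationary}

The AR(p) characteristic polynomial is P(z) = 1 + 0.973z.
Stationarity requires all roots to lie outside the unit circle, i.e. |z| > 1 for every root.
This is linear in z: 1 + (0.973) z = 0  =>  z = -1/(0.973) = -1.027749,  |z| = 1.027749.
Moduli of all roots: 1.0277.
All moduli strictly greater than 1? Yes.
Verdict: Stationary.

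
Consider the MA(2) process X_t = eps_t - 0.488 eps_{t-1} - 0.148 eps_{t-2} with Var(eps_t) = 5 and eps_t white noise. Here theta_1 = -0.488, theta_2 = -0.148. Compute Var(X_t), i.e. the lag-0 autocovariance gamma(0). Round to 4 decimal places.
\gamma(0) = 6.3002

For an MA(q) process X_t = eps_t + sum_i theta_i eps_{t-i} with
Var(eps_t) = sigma^2, the variance is
  gamma(0) = sigma^2 * (1 + sum_i theta_i^2).
  sum_i theta_i^2 = (-0.488)^2 + (-0.148)^2 = 0.238144 + 0.021904 = 0.260048.
  gamma(0) = 5 * (1 + 0.260048) = 5 * 1.260048 = 6.30024, which rounds to 6.3002.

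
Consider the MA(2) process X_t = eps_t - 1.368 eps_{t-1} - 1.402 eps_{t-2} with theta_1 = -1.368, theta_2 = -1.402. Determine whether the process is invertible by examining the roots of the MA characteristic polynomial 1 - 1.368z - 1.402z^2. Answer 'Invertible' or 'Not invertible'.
\text{Not invertible}

The MA(q) characteristic polynomial is P(z) = 1 - 1.368z - 1.402z^2.
Invertibility requires all roots to lie outside the unit circle, i.e. |z| > 1 for every root.
Set 1 + (-1.368) z + (-1.402) z^2 = 0, i.e. a z^2 + b z + c = 0 with a = -1.402, b = -1.368, c = 1.
Discriminant D = b^2 - 4ac = (-1.368)^2 - 4*(-1.402)*1 = 1.871424 - (-5.608) = 7.479424.
D >= 0, so the roots are real: z = (-b +/- sqrt(D)) / (2a) = (1.368 +/- 2.734854) / (-2.804).
  z_1 = (1.368 + 2.734854) / (-2.804) = -1.4632,   |z_1| = 1.4632.
  z_2 = (1.368 - 2.734854) / (-2.804) = 0.4875,   |z_2| = 0.4875.
Moduli of all roots: 1.4632, 0.4875.
All moduli strictly greater than 1? No.
Verdict: Not invertible.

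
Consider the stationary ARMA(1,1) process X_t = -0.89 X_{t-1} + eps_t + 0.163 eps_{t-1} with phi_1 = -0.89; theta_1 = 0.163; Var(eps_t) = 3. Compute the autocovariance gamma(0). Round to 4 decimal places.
\gamma(0) = 10.6267

Multiply the model equation by X_{t-k} and take expectations. With theta_0 = psi_0 = 1 and psi_j the MA(infinity) weights, this gives
  gamma(k) - sum_i phi_i gamma(k-i) = c_k,
  c_k = sigma^2 * sum_{j=k..q} theta_j psi_{j-k}   (c_k = 0 for k > q),
using gamma(-m) = gamma(m).
psi-weights needed (psi_j = theta_j + sum_i phi_i psi_{j-i}):
  psi_1 = theta_1 + phi_1 = 0.163 + (-0.89) = -0.727
Right-hand sides:
  c_0 = sigma^2 (1 + theta_1 psi_1) = 3 * (1 + (0.163)(-0.727)) = 3 * 0.881499 = 2.644497
  c_1 = sigma^2 theta_1 = 3 * (0.163) = 0.489
  c_2 = 0
Equations for k = 0 and k = 1 (AR order 1):
  gamma(0) = phi_1 gamma(1) + c_0
  gamma(1) = phi_1 gamma(0) + c_1
Substituting the second into the first: gamma(0) (1 - phi_1^2) = c_0 + phi_1 c_1, so
  gamma(0) = (c_0 + phi_1 c_1) / (1 - phi_1^2) = (2.644497 + (-0.89)(0.489)) / (1 - (-0.89)^2) = 2.209287 / 0.2079 = 10.626681.
Therefore gamma(0) = 10.6267 (to 4 decimal places).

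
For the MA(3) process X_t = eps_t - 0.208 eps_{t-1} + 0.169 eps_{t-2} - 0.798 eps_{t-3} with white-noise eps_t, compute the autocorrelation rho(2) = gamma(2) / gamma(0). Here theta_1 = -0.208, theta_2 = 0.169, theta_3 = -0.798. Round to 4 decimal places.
\rho(2) = 0.1961

For an MA(q) process with theta_0 = 1, the autocovariance is
  gamma(k) = sigma^2 * sum_{i=0..q-k} theta_i * theta_{i+k},
and rho(k) = gamma(k) / gamma(0). Sigma^2 cancels.
  numerator   = (1)*(0.169) + (-0.208)*(-0.798) = 0.334984.
  denominator = (1)^2 + (-0.208)^2 + (0.169)^2 + (-0.798)^2 = 1.708629.
  rho(2) = 0.334984 / 1.708629 = 0.1961.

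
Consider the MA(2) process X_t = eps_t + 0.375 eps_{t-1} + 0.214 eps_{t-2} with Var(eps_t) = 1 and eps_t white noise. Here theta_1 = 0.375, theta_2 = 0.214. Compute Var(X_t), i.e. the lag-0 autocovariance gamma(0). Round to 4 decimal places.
\gamma(0) = 1.1864

For an MA(q) process X_t = eps_t + sum_i theta_i eps_{t-i} with
Var(eps_t) = sigma^2, the variance is
  gamma(0) = sigma^2 * (1 + sum_i theta_i^2).
  sum_i theta_i^2 = (0.375)^2 + (0.214)^2 = 0.140625 + 0.045796 = 0.186421.
  gamma(0) = 1 * (1 + 0.186421) = 1 * 1.186421 = 1.186421, which rounds to 1.1864.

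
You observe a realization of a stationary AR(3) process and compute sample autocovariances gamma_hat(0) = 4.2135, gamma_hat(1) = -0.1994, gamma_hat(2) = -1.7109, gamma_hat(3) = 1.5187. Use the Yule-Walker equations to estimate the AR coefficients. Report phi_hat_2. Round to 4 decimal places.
\hat\phi_{2} = -0.3840

The Yule-Walker equations for an AR(p) process read, in matrix form,
  Gamma_p phi = r_p,   with   (Gamma_p)_{ij} = gamma(|i - j|),
                       (r_p)_i = gamma(i),   i,j = 1..p.
Substitute the sample gammas (Toeplitz matrix and right-hand side of size 3):
  Gamma_p = [[4.2135, -0.1994, -1.7109], [-0.1994, 4.2135, -0.1994], [-1.7109, -0.1994, 4.2135]]
  r_p     = [-0.1994, -1.7109, 1.5187]
Written out (R1..R3):
  (R1) 4.2135 phi_1 - 0.1994 phi_2 - 1.7109 phi_3 = -0.1994
  (R2) -0.1994 phi_1 + 4.2135 phi_2 - 0.1994 phi_3 = -1.7109
  (R3) -1.7109 phi_1 - 0.1994 phi_2 + 4.2135 phi_3 = 1.5187
Gaussian elimination:
  R2 <- R2 - (-0.1994/4.2135) R1 = R2 - (-0.047324) R1:  4.204064 phi_2 - 0.280367 phi_3 = -1.720336
  R3 <- R3 - (-1.7109/4.2135) R1 = R3 - (-0.406052) R1:  -0.280367 phi_2 + 3.518786 phi_3 = 1.437733
  R3 <- R3 - (-0.280367/4.204064) R2 = R3 - (-0.066689) R2:  3.500088 phi_3 = 1.323005
Back-substitution:
  phi_hat_3 = 1.323005 / 3.500088 = 0.377992
  phi_hat_2 = (-1.720336 - (-0.280367)(0.377992)) / 4.204064 = -0.384
  phi_hat_1 = (-0.1994 - (-0.1994)(-0.384) - (-1.7109)(0.377992)) / 4.2135 = 0.087988
So phi_hat = [0.0880, -0.3840, 0.3780].
Therefore phi_hat_2 = -0.3840.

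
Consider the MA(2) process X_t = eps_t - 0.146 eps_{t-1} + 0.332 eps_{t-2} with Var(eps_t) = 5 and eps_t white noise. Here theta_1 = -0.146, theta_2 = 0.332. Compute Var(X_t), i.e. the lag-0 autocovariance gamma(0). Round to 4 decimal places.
\gamma(0) = 5.6577

For an MA(q) process X_t = eps_t + sum_i theta_i eps_{t-i} with
Var(eps_t) = sigma^2, the variance is
  gamma(0) = sigma^2 * (1 + sum_i theta_i^2).
  sum_i theta_i^2 = (-0.146)^2 + (0.332)^2 = 0.021316 + 0.110224 = 0.13154.
  gamma(0) = 5 * (1 + 0.13154) = 5 * 1.13154 = 5.6577.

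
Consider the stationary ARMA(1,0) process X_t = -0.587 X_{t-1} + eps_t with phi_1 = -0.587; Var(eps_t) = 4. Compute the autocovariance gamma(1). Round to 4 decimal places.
\gamma(1) = -3.5824

Multiply the model equation by X_{t-k} and take expectations. With theta_0 = psi_0 = 1 and psi_j the MA(infinity) weights, this gives
  gamma(k) - sum_i phi_i gamma(k-i) = c_k,
  c_k = sigma^2 * sum_{j=k..q} theta_j psi_{j-k}   (c_k = 0 for k > q),
using gamma(-m) = gamma(m).
Pure AR (q = 0): c_0 = sigma^2 = 4, c_k = 0 for k >= 1.
Equations for k = 0 and k = 1 (AR order 1):
  gamma(0) = phi_1 gamma(1) + c_0
  gamma(1) = phi_1 gamma(0) + c_1
Substituting the second into the first: gamma(0) (1 - phi_1^2) = c_0 + phi_1 c_1, so
  gamma(0) = c_0 / (1 - phi_1^2) = 4 / (1 - (-0.587)^2) = 4 / 0.655431 = 6.102854.
  gamma(1) = phi_1 gamma(0) = (-0.587)(6.102854) = -3.582376.
Therefore gamma(1) = -3.5824 (to 4 decimal places).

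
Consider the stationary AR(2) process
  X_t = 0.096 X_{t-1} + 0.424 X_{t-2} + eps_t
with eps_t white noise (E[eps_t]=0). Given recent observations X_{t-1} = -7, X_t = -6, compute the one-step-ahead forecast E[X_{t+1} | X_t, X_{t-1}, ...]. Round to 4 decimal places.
E[X_{t+1} \mid \mathcal F_t] = -3.5440

For an AR(p) model X_t = c + sum_i phi_i X_{t-i} + eps_t, the
one-step-ahead conditional mean is
  E[X_{t+1} | X_t, ...] = c + sum_i phi_i X_{t+1-i}.
Substitute known values:
  E[X_{t+1} | ...] = (0.096) * (-6) + (0.424) * (-7)
                   = -3.5440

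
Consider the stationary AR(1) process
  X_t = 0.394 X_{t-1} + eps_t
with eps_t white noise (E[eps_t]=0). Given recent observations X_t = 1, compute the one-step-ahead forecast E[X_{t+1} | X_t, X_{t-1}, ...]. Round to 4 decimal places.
E[X_{t+1} \mid \mathcal F_t] = 0.3940

For an AR(p) model X_t = c + sum_i phi_i X_{t-i} + eps_t, the
one-step-ahead conditional mean is
  E[X_{t+1} | X_t, ...] = c + sum_i phi_i X_{t+1-i}.
Substitute known values:
  E[X_{t+1} | ...] = (0.394) * (1)
                   = 0.3940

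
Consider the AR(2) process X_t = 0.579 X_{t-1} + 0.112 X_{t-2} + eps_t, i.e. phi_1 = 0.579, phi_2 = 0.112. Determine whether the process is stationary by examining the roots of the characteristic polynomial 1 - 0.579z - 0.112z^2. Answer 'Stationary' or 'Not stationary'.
\text{Stationary}

The AR(p) characteristic polynomial is P(z) = 1 - 0.579z - 0.112z^2.
Stationarity requires all roots to lie outside the unit circle, i.e. |z| > 1 for every root.
Set 1 + (-0.579) z + (-0.112) z^2 = 0, i.e. a z^2 + b z + c = 0 with a = -0.112, b = -0.579, c = 1.
Discriminant D = b^2 - 4ac = (-0.579)^2 - 4*(-0.112)*1 = 0.335241 - (-0.448) = 0.783241.
D >= 0, so the roots are real: z = (-b +/- sqrt(D)) / (2a) = (0.579 +/- 0.885009) / (-0.224).
  z_1 = (0.579 + 0.885009) / (-0.224) = -6.5358,   |z_1| = 6.5358.
  z_2 = (0.579 - 0.885009) / (-0.224) = 1.3661,   |z_2| = 1.3661.
Moduli of all roots: 6.5358, 1.3661.
All moduli strictly greater than 1? Yes.
Verdict: Stationary.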